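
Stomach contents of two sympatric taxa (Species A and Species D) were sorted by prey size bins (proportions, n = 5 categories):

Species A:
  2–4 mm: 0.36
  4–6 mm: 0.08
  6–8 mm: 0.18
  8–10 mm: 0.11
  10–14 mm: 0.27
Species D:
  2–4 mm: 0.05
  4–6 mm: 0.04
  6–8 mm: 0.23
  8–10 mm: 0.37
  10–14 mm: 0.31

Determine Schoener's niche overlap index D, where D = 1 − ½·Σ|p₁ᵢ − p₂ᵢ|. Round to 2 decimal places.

0.65

Σ|p₁ᵢ − p₂ᵢ| = 0.31 + 0.04 + 0.05 + 0.26 + 0.04 = 0.70
D = 1 − ½ × 0.70 = 1 − 0.350 = 0.6500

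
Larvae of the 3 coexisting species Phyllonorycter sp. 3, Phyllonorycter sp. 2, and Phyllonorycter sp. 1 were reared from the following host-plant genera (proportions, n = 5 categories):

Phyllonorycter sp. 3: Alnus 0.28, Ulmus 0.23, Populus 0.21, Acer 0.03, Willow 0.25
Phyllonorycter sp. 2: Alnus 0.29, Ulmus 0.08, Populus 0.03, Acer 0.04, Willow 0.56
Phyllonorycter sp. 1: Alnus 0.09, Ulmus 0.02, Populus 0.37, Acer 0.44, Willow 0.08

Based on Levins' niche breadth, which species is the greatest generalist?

Phyllonorycter sp. 3

Σp_3ᵢ² = 0.28² + 0.23² + 0.21² + 0.03² + 0.25² = 0.0784 + 0.0529 + 0.0441 + 0.0009 + 0.0625 = 0.2388
B_3 = 1 / 0.2388 = 4.1876
Σp_2ᵢ² = 0.29² + 0.08² + 0.03² + 0.04² + 0.56² = 0.0841 + 0.0064 + 0.0009 + 0.0016 + 0.3136 = 0.4066
B_2 = 1 / 0.4066 = 2.4594
Σp_1ᵢ² = 0.09² + 0.02² + 0.37² + 0.44² + 0.08² = 0.0081 + 0.0004 + 0.1369 + 0.1936 + 0.0064 = 0.3454
B_1 = 1 / 0.3454 = 2.8952
Highest B → broadest niche (most generalist): Phyllonorycter sp. 3 (B = 4.19).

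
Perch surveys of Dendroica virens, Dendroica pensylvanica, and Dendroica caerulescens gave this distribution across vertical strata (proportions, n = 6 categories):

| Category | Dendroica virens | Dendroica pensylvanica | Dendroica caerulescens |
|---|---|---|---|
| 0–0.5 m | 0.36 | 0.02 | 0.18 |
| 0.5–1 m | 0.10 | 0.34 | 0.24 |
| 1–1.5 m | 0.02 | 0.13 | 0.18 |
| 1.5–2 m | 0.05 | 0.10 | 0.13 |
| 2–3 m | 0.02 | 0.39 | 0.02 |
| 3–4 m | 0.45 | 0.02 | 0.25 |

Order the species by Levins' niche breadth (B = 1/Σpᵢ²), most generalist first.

Σp_vireᵢ² = 0.36² + 0.10² + 0.02² + 0.05² + 0.02² + 0.45² = 0.1296 + 0.0100 + 0.0004 + 0.0025 + 0.0004 + 0.2025 = 0.3454
B_vire = 1 / 0.3454 = 2.8952
Σp_pensᵢ² = 0.02² + 0.34² + 0.13² + 0.10² + 0.39² + 0.02² = 0.0004 + 0.1156 + 0.0169 + 0.0100 + 0.1521 + 0.0004 = 0.2954
B_pens = 1 / 0.2954 = 3.3852
Σp_caerᵢ² = 0.18² + 0.24² + 0.18² + 0.13² + 0.02² + 0.25² = 0.0324 + 0.0576 + 0.0324 + 0.0169 + 0.0004 + 0.0625 = 0.2022
B_caer = 1 / 0.2022 = 4.9456
Ranking by B (broadest → narrowest): Dendroica caerulescens (4.95) > Dendroica pensylvanica (3.39) > Dendroica virens (2.90)

Dendroica caerulescens > Dendroica pensylvanica > Dendroica virens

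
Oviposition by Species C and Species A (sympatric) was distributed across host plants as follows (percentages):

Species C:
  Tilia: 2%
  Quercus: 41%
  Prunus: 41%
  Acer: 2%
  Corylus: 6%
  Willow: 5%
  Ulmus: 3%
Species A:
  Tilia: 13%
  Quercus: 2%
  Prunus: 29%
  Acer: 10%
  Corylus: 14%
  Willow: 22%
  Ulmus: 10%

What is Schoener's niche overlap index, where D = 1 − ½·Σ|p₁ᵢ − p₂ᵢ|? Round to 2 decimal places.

0.49

Convert percentages to proportions (divide by 100).
Σ|p₁ᵢ − p₂ᵢ| = 0.11 + 0.39 + 0.12 + 0.08 + 0.08 + 0.17 + 0.07 = 1.02
D = 1 − ½ × 1.02 = 1 − 0.510 = 0.4900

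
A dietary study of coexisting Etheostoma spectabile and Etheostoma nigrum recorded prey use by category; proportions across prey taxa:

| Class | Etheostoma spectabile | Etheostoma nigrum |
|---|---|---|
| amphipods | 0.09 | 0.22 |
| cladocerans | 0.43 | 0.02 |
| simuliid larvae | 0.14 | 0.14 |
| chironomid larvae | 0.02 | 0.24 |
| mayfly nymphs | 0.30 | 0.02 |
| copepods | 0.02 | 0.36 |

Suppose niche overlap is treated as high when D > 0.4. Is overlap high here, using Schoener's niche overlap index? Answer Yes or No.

Σ|p₁ᵢ − p₂ᵢ| = 0.13 + 0.41 + 0.00 + 0.22 + 0.28 + 0.34 = 1.38
D = 1 − ½ × 1.38 = 1 − 0.690 = 0.3100
D = 0.3100 < 0.4 → No.

No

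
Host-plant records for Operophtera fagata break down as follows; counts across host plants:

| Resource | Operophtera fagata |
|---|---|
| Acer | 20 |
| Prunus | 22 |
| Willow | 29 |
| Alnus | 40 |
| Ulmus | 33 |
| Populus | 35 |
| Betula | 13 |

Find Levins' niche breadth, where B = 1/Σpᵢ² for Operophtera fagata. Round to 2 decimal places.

Proportions for Operophtera fagata (n=192): 20/192=0.1042, 22/192=0.1146, 29/192=0.1510, 40/192=0.2083, 33/192=0.1719, 35/192=0.1823, 13/192=0.0677
Σpᵢ² = 0.1042² + 0.1146² + 0.1510² + 0.2083² + 0.1719² + 0.1823² + 0.0677² = 0.010858 + 0.013133 + 0.022801 + 0.043389 + 0.029550 + 0.033233 + 0.004583 = 0.157547
B = 1 / 0.157547 = 6.3473

6.35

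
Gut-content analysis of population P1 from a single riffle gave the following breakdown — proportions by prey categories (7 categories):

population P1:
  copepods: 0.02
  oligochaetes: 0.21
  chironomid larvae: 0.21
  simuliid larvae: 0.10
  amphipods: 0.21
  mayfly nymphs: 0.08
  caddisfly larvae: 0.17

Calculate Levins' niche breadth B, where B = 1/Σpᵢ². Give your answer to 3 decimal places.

5.618

Σpᵢ² = 0.02² + 0.21² + 0.21² + 0.10² + 0.21² + 0.08² + 0.17² = 0.0004 + 0.0441 + 0.0441 + 0.0100 + 0.0441 + 0.0064 + 0.0289 = 0.1780
B = 1 / 0.1780 = 5.61798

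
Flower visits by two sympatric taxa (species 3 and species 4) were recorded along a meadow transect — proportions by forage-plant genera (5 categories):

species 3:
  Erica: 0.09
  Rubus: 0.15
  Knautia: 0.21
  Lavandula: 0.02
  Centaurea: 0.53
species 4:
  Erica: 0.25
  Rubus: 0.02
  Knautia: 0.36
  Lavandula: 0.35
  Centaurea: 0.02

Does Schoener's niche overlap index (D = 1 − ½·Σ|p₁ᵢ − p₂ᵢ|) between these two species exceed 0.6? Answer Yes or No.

No

Σ|p₁ᵢ − p₂ᵢ| = 0.16 + 0.13 + 0.15 + 0.33 + 0.51 = 1.28
D = 1 − ½ × 1.28 = 1 − 0.640 = 0.3600
D = 0.3600 < 0.6 → No.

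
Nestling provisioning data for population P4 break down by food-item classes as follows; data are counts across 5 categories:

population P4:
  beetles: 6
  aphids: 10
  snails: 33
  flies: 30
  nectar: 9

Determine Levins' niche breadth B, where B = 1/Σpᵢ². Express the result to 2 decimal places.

Proportions for population P4 (n=88): 6/88=0.0682, 10/88=0.1136, 33/88=0.3750, 30/88=0.3409, 9/88=0.1023
Σpᵢ² = 0.0682² + 0.1136² + 0.3750² + 0.3409² + 0.1023² = 0.004651 + 0.012905 + 0.140625 + 0.116213 + 0.010465 = 0.284859
B = 1 / 0.284859 = 3.5105

3.51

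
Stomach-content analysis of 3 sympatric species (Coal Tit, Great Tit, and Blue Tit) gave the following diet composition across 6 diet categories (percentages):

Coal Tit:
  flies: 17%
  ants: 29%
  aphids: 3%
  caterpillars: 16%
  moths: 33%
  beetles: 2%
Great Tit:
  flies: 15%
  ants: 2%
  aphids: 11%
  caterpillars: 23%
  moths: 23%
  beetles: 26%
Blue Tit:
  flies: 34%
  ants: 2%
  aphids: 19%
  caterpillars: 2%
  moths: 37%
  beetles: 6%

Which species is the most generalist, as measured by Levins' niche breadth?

Great Tit

Convert percentages to proportions (divide by 100).
Σp_Coalᵢ² = 0.17² + 0.29² + 0.03² + 0.16² + 0.33² + 0.02² = 0.0289 + 0.0841 + 0.0009 + 0.0256 + 0.1089 + 0.0004 = 0.2488
B_Coal = 1 / 0.2488 = 4.0193
Σp_Greaᵢ² = 0.15² + 0.02² + 0.11² + 0.23² + 0.23² + 0.26² = 0.0225 + 0.0004 + 0.0121 + 0.0529 + 0.0529 + 0.0676 = 0.2084
B_Grea = 1 / 0.2084 = 4.7985
Σp_Blueᵢ² = 0.34² + 0.02² + 0.19² + 0.02² + 0.37² + 0.06² = 0.1156 + 0.0004 + 0.0361 + 0.0004 + 0.1369 + 0.0036 = 0.2930
B_Blue = 1 / 0.2930 = 3.4130
Highest B → broadest niche (most generalist): Great Tit (B = 4.80).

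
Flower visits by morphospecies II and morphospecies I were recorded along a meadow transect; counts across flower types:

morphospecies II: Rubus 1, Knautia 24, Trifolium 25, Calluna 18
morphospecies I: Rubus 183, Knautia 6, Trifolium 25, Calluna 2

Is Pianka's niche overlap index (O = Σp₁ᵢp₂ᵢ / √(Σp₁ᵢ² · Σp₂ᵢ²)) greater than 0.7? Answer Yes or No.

Proportions for morphospecies II (n=68): 1/68=0.0147, 24/68=0.3529, 25/68=0.3676, 18/68=0.2647
Proportions for morphospecies I (n=216): 183/216=0.8472, 6/216=0.0278, 25/216=0.1157, 2/216=0.0093
Σ p₁ᵢp₂ᵢ = 0.012454 + 0.009811 + 0.042531 + 0.002462 = 0.067258
Σp_1ᵢ² = 0.0147² + 0.3529² + 0.3676² + 0.2647² = 0.000216 + 0.124538 + 0.135130 + 0.070066 = 0.329950
Σp_2ᵢ² = 0.8472² + 0.0278² + 0.1157² + 0.0093² = 0.717748 + 0.000773 + 0.013386 + 0.000086 = 0.731993
O = 0.067258 / √(0.329950 × 0.731993) = 0.067258 / 0.4914480 = 0.1369
O = 0.1369 < 0.7 → No.

No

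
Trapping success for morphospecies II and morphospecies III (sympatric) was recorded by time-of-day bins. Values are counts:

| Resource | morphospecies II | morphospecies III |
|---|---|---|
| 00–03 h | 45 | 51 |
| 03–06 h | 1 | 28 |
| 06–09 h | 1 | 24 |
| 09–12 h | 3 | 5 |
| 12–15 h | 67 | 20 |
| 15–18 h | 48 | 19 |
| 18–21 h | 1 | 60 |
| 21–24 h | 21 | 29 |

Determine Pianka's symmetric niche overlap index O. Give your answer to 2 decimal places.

Proportions for morphospecies II (n=187): 45/187=0.2406, 1/187=0.0053, 1/187=0.0053, 3/187=0.0160, 67/187=0.3583, 48/187=0.2567, 1/187=0.0053, 21/187=0.1123
Proportions for morphospecies III (n=236): 51/236=0.2161, 28/236=0.1186, 24/236=0.1017, 5/236=0.0212, 20/236=0.0847, 19/236=0.0805, 60/236=0.2542, 29/236=0.1229
Σ p₁ᵢp₂ᵢ = 0.051994 + 0.000629 + 0.000539 + 0.000339 + 0.030348 + 0.020664 + 0.001347 + 0.013802 = 0.119662
Σp_1ᵢ² = 0.2406² + 0.0053² + 0.0053² + 0.0160² + 0.3583² + 0.2567² + 0.0053² + 0.1123² = 0.057888 + 0.000028 + 0.000028 + 0.000256 + 0.128379 + 0.065895 + 0.000028 + 0.012611 = 0.265113
Σp_2ᵢ² = 0.2161² + 0.1186² + 0.1017² + 0.0212² + 0.0847² + 0.0805² + 0.2542² + 0.1229² = 0.046699 + 0.014066 + 0.010343 + 0.000449 + 0.007174 + 0.006480 + 0.064618 + 0.015104 = 0.164933
O = 0.119662 / √(0.265113 × 0.164933) = 0.119662 / 0.2091073 = 0.5723

0.57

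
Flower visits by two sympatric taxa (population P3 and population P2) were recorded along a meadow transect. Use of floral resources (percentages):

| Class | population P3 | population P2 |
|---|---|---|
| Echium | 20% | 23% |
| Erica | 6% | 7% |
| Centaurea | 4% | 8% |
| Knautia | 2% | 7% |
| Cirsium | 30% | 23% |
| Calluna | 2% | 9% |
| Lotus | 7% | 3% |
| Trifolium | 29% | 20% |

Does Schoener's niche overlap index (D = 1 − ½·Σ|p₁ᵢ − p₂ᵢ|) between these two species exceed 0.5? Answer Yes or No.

Convert percentages to proportions (divide by 100).
Σ|p₁ᵢ − p₂ᵢ| = 0.03 + 0.01 + 0.04 + 0.05 + 0.07 + 0.07 + 0.04 + 0.09 = 0.40
D = 1 − ½ × 0.40 = 1 − 0.200 = 0.8000
D = 0.8000 > 0.5 → Yes.

Yes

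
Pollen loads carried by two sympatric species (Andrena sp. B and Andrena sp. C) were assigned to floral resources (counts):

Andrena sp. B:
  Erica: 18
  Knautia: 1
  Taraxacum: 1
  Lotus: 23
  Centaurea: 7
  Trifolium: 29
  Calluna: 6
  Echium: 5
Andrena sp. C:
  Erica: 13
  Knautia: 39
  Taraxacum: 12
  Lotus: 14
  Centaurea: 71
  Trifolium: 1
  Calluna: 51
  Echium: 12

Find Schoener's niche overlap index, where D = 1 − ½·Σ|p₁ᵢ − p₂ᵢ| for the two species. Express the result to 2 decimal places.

Proportions for Andrena sp. B (n=90): 18/90=0.2000, 1/90=0.0111, 1/90=0.0111, 23/90=0.2556, 7/90=0.0778, 29/90=0.3222, 6/90=0.0667, 5/90=0.0556
Proportions for Andrena sp. C (n=213): 13/213=0.0610, 39/213=0.1831, 12/213=0.0563, 14/213=0.0657, 71/213=0.3333, 1/213=0.0047, 51/213=0.2394, 12/213=0.0563
Σ|p₁ᵢ − p₂ᵢ| = 0.1390 + 0.1720 + 0.0452 + 0.1899 + 0.2555 + 0.3175 + 0.1727 + 0.0007 = 1.2925
D = 1 − ½ × 1.2925 = 1 − 0.64625 = 0.35375

0.35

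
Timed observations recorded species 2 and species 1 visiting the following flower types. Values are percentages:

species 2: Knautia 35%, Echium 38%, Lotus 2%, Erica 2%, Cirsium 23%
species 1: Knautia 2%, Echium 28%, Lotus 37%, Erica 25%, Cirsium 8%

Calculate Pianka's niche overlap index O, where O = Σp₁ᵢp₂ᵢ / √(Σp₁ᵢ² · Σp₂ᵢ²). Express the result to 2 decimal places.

Convert percentages to proportions (divide by 100).
Σ p₁ᵢp₂ᵢ = 0.0070 + 0.1064 + 0.0074 + 0.0050 + 0.0184 = 0.1442
Σp_1ᵢ² = 0.35² + 0.38² + 0.02² + 0.02² + 0.23² = 0.1225 + 0.1444 + 0.0004 + 0.0004 + 0.0529 = 0.3206
Σp_2ᵢ² = 0.02² + 0.28² + 0.37² + 0.25² + 0.08² = 0.0004 + 0.0784 + 0.1369 + 0.0625 + 0.0064 = 0.2846
O = 0.1442 / √(0.3206 × 0.2846) = 0.1442 / 0.30206 = 0.4774

0.48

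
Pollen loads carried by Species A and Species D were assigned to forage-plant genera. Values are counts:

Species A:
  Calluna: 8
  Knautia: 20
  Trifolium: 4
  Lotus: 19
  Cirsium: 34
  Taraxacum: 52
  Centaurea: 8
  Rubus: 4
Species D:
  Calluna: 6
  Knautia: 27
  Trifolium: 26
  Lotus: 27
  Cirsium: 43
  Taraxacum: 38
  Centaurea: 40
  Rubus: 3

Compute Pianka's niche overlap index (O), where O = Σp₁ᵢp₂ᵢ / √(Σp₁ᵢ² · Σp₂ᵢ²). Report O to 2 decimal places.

0.86

Proportions for Species A (n=149): 8/149=0.0537, 20/149=0.1342, 4/149=0.0268, 19/149=0.1275, 34/149=0.2282, 52/149=0.3490, 8/149=0.0537, 4/149=0.0268
Proportions for Species D (n=210): 6/210=0.0286, 27/210=0.1286, 26/210=0.1238, 27/210=0.1286, 43/210=0.2048, 38/210=0.1810, 40/210=0.1905, 3/210=0.0143
Σ p₁ᵢp₂ᵢ = 0.001536 + 0.017258 + 0.003318 + 0.016397 + 0.046735 + 0.063169 + 0.010230 + 0.000383 = 0.159026
Σp_1ᵢ² = 0.0537² + 0.1342² + 0.0268² + 0.1275² + 0.2282² + 0.3490² + 0.0537² + 0.0268² = 0.002884 + 0.018010 + 0.000718 + 0.016256 + 0.052075 + 0.121801 + 0.002884 + 0.000718 = 0.215346
Σp_2ᵢ² = 0.0286² + 0.1286² + 0.1238² + 0.1286² + 0.2048² + 0.1810² + 0.1905² + 0.0143² = 0.000818 + 0.016538 + 0.015326 + 0.016538 + 0.041943 + 0.032761 + 0.036290 + 0.000204 = 0.160418
O = 0.159026 / √(0.215346 × 0.160418) = 0.159026 / 0.1858639 = 0.8556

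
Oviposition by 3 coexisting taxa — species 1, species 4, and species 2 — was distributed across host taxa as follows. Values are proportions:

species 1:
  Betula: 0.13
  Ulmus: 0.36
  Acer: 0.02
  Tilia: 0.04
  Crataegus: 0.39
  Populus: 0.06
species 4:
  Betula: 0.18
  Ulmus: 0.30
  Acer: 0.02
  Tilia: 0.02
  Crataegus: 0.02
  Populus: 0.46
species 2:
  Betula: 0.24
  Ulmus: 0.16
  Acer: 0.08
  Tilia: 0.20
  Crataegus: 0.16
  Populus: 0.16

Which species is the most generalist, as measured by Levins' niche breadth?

Σp_1ᵢ² = 0.13² + 0.36² + 0.02² + 0.04² + 0.39² + 0.06² = 0.0169 + 0.1296 + 0.0004 + 0.0016 + 0.1521 + 0.0036 = 0.3042
B_1 = 1 / 0.3042 = 3.2873
Σp_4ᵢ² = 0.18² + 0.30² + 0.02² + 0.02² + 0.02² + 0.46² = 0.0324 + 0.0900 + 0.0004 + 0.0004 + 0.0004 + 0.2116 = 0.3352
B_4 = 1 / 0.3352 = 2.9833
Σp_2ᵢ² = 0.24² + 0.16² + 0.08² + 0.20² + 0.16² + 0.16² = 0.0576 + 0.0256 + 0.0064 + 0.0400 + 0.0256 + 0.0256 = 0.1808
B_2 = 1 / 0.1808 = 5.5310
Highest B → broadest niche (most generalist): species 2 (B = 5.53).

species 2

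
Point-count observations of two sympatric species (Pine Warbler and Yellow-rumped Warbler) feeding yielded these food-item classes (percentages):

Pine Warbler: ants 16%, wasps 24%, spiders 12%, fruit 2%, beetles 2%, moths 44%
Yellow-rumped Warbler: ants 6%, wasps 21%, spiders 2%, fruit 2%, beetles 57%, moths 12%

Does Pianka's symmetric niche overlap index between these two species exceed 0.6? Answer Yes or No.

No

Convert percentages to proportions (divide by 100).
Σ p₁ᵢp₂ᵢ = 0.0096 + 0.0504 + 0.0024 + 0.0004 + 0.0114 + 0.0528 = 0.1270
Σp_1ᵢ² = 0.16² + 0.24² + 0.12² + 0.02² + 0.02² + 0.44² = 0.0256 + 0.0576 + 0.0144 + 0.0004 + 0.0004 + 0.1936 = 0.2920
Σp_2ᵢ² = 0.06² + 0.21² + 0.02² + 0.02² + 0.57² + 0.12² = 0.0036 + 0.0441 + 0.0004 + 0.0004 + 0.3249 + 0.0144 = 0.3878
O = 0.1270 / √(0.2920 × 0.3878) = 0.1270 / 0.33651 = 0.3774
O = 0.3774 < 0.6 → No.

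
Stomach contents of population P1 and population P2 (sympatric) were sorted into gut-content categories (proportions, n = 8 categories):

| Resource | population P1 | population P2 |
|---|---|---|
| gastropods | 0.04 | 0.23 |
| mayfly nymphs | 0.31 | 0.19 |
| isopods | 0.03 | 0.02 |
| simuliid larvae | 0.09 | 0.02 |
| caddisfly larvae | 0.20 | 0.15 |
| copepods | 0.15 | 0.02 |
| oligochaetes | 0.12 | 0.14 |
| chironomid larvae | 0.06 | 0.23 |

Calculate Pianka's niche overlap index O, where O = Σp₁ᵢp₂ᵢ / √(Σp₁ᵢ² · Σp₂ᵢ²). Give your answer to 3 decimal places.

0.720

Σ p₁ᵢp₂ᵢ = 0.0092 + 0.0589 + 0.0006 + 0.0018 + 0.0300 + 0.0030 + 0.0168 + 0.0138 = 0.1341
Σp_1ᵢ² = 0.04² + 0.31² + 0.03² + 0.09² + 0.20² + 0.15² + 0.12² + 0.06² = 0.0016 + 0.0961 + 0.0009 + 0.0081 + 0.0400 + 0.0225 + 0.0144 + 0.0036 = 0.1872
Σp_2ᵢ² = 0.23² + 0.19² + 0.02² + 0.02² + 0.15² + 0.02² + 0.14² + 0.23² = 0.0529 + 0.0361 + 0.0004 + 0.0004 + 0.0225 + 0.0004 + 0.0196 + 0.0529 = 0.1852
O = 0.1341 / √(0.1872 × 0.1852) = 0.1341 / 0.186197 = 0.72020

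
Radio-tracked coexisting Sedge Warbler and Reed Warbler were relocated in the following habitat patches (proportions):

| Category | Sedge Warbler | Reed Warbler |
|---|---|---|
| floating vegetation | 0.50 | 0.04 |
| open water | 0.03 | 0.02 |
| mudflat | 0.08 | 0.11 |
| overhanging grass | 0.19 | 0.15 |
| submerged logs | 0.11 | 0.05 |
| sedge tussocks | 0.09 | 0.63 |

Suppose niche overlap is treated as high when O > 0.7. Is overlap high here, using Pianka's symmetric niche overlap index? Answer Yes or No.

Σ p₁ᵢp₂ᵢ = 0.0200 + 0.0006 + 0.0088 + 0.0285 + 0.0055 + 0.0567 = 0.1201
Σp_1ᵢ² = 0.50² + 0.03² + 0.08² + 0.19² + 0.11² + 0.09² = 0.2500 + 0.0009 + 0.0064 + 0.0361 + 0.0121 + 0.0081 = 0.3136
Σp_2ᵢ² = 0.04² + 0.02² + 0.11² + 0.15² + 0.05² + 0.63² = 0.0016 + 0.0004 + 0.0121 + 0.0225 + 0.0025 + 0.3969 = 0.4360
O = 0.1201 / √(0.3136 × 0.4360) = 0.1201 / 0.36977 = 0.3248
O = 0.3248 < 0.7 → No.

No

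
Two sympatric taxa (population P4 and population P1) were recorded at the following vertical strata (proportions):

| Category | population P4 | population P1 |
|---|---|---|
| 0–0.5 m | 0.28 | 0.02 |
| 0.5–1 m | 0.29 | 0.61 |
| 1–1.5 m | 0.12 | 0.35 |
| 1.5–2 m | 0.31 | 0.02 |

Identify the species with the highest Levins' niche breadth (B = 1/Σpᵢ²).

population P4

Σp_P4ᵢ² = 0.28² + 0.29² + 0.12² + 0.31² = 0.0784 + 0.0841 + 0.0144 + 0.0961 = 0.2730
B_P4 = 1 / 0.2730 = 3.6630
Σp_P1ᵢ² = 0.02² + 0.61² + 0.35² + 0.02² = 0.0004 + 0.3721 + 0.1225 + 0.0004 = 0.4954
B_P1 = 1 / 0.4954 = 2.0186
Highest B → broadest niche (most generalist): population P4 (B = 3.66).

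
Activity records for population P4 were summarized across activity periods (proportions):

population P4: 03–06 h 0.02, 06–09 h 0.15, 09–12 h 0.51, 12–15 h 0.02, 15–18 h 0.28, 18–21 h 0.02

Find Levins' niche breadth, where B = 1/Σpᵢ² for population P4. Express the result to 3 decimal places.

2.761

Σpᵢ² = 0.02² + 0.15² + 0.51² + 0.02² + 0.28² + 0.02² = 0.0004 + 0.0225 + 0.2601 + 0.0004 + 0.0784 + 0.0004 = 0.3622
B = 1 / 0.3622 = 2.76091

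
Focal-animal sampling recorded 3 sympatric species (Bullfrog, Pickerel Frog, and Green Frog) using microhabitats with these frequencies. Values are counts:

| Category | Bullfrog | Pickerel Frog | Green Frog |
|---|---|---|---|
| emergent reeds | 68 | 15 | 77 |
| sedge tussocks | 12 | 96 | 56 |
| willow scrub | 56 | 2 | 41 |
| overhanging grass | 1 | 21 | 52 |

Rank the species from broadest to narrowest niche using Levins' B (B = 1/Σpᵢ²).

Green Frog > Bullfrog > Pickerel Frog

Proportions for Bullfrog (n=137): 68/137=0.4964, 12/137=0.0876, 56/137=0.4088, 1/137=0.0073
Proportions for Pickerel Frog (n=134): 15/134=0.1119, 96/134=0.7164, 2/134=0.0149, 21/134=0.1567
Proportions for Green Frog (n=226): 77/226=0.3407, 56/226=0.2478, 41/226=0.1814, 52/226=0.2301
Σp_Bullᵢ² = 0.4964² + 0.0876² + 0.4088² + 0.0073² = 0.246413 + 0.007674 + 0.167117 + 0.000053 = 0.421257
B_Bull = 1 / 0.421257 = 2.3738
Σp_Pickᵢ² = 0.1119² + 0.7164² + 0.0149² + 0.1567² = 0.012522 + 0.513229 + 0.000222 + 0.024555 = 0.550528
B_Pick = 1 / 0.550528 = 1.8164
Σp_Greeᵢ² = 0.3407² + 0.2478² + 0.1814² + 0.2301² = 0.116076 + 0.061405 + 0.032906 + 0.052946 = 0.263333
B_Gree = 1 / 0.263333 = 3.7975
Ranking by B (broadest → narrowest): Green Frog (3.80) > Bullfrog (2.37) > Pickerel Frog (1.82)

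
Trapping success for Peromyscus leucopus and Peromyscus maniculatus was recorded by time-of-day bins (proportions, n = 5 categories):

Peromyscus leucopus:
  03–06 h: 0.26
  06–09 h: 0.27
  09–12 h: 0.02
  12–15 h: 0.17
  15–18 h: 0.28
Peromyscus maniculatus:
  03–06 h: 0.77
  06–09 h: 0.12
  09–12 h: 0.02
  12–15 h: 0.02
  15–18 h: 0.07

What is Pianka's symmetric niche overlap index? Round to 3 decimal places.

0.656

Σ p₁ᵢp₂ᵢ = 0.2002 + 0.0324 + 0.0004 + 0.0034 + 0.0196 = 0.2560
Σp_1ᵢ² = 0.26² + 0.27² + 0.02² + 0.17² + 0.28² = 0.0676 + 0.0729 + 0.0004 + 0.0289 + 0.0784 = 0.2482
Σp_2ᵢ² = 0.77² + 0.12² + 0.02² + 0.02² + 0.07² = 0.5929 + 0.0144 + 0.0004 + 0.0004 + 0.0049 = 0.6130
O = 0.2560 / √(0.2482 × 0.6130) = 0.2560 / 0.390060 = 0.65631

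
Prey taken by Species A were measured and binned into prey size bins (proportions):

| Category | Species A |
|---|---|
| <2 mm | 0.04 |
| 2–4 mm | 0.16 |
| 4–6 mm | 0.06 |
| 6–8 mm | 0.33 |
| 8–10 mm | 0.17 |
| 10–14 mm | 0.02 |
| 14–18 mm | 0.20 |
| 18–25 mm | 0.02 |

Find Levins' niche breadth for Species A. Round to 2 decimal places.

Σpᵢ² = 0.04² + 0.16² + 0.06² + 0.33² + 0.17² + 0.02² + 0.20² + 0.02² = 0.0016 + 0.0256 + 0.0036 + 0.1089 + 0.0289 + 0.0004 + 0.0400 + 0.0004 = 0.2094
B = 1 / 0.2094 = 4.7755

4.78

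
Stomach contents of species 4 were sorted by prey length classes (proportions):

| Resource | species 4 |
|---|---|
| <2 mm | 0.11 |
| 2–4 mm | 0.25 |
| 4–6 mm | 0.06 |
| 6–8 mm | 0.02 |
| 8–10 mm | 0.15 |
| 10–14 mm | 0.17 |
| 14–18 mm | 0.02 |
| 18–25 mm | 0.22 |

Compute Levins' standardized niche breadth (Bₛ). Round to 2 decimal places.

0.66

Σpᵢ² = 0.11² + 0.25² + 0.06² + 0.02² + 0.15² + 0.17² + 0.02² + 0.22² = 0.0121 + 0.0625 + 0.0036 + 0.0004 + 0.0225 + 0.0289 + 0.0004 + 0.0484 = 0.1788
B = 1 / 0.1788 = 5.5928
Bₛ = (B − 1)/(n − 1) = (5.5928 − 1)/(8 − 1) = 4.5928/7 = 0.6561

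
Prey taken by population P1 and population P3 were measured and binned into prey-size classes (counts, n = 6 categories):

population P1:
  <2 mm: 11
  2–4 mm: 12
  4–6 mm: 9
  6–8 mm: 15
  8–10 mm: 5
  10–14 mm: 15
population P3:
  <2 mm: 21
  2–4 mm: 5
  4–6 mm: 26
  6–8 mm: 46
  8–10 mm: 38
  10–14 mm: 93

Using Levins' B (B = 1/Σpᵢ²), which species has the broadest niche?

population P1

Proportions for population P1 (n=67): 11/67=0.1642, 12/67=0.1791, 9/67=0.1343, 15/67=0.2239, 5/67=0.0746, 15/67=0.2239
Proportions for population P3 (n=229): 21/229=0.0917, 5/229=0.0218, 26/229=0.1135, 46/229=0.2009, 38/229=0.1659, 93/229=0.4061
Σp_P1ᵢ² = 0.1642² + 0.1791² + 0.1343² + 0.2239² + 0.0746² + 0.2239² = 0.026962 + 0.032077 + 0.018036 + 0.050131 + 0.005565 + 0.050131 = 0.182902
B_P1 = 1 / 0.182902 = 5.4674
Σp_P3ᵢ² = 0.0917² + 0.0218² + 0.1135² + 0.2009² + 0.1659² + 0.4061² = 0.008409 + 0.000475 + 0.012882 + 0.040361 + 0.027523 + 0.164917 = 0.254567
B_P3 = 1 / 0.254567 = 3.9282
Highest B → broadest niche (most generalist): population P1 (B = 5.47).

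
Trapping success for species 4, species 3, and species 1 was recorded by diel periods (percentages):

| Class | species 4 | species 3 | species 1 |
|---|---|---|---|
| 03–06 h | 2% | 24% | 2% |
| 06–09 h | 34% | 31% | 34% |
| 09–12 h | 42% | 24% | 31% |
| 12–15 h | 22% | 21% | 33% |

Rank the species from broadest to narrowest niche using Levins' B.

Convert percentages to proportions (divide by 100).
Σp_4ᵢ² = 0.02² + 0.34² + 0.42² + 0.22² = 0.0004 + 0.1156 + 0.1764 + 0.0484 = 0.3408
B_4 = 1 / 0.3408 = 2.9343
Σp_3ᵢ² = 0.24² + 0.31² + 0.24² + 0.21² = 0.0576 + 0.0961 + 0.0576 + 0.0441 = 0.2554
B_3 = 1 / 0.2554 = 3.9154
Σp_1ᵢ² = 0.02² + 0.34² + 0.31² + 0.33² = 0.0004 + 0.1156 + 0.0961 + 0.1089 = 0.3210
B_1 = 1 / 0.3210 = 3.1153
Ranking by B (broadest → narrowest): species 3 (3.92) > species 1 (3.12) > species 4 (2.93)

species 3 > species 1 > species 4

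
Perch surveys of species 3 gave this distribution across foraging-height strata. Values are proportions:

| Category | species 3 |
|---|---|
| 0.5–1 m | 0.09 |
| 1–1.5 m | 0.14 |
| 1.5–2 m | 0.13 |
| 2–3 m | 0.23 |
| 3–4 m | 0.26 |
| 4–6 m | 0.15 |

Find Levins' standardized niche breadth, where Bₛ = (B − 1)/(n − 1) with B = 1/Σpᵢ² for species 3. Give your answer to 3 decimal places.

0.866

Σpᵢ² = 0.09² + 0.14² + 0.13² + 0.23² + 0.26² + 0.15² = 0.0081 + 0.0196 + 0.0169 + 0.0529 + 0.0676 + 0.0225 = 0.1876
B = 1 / 0.1876 = 5.33049
Bₛ = (B − 1)/(n − 1) = (5.33049 − 1)/(6 − 1) = 4.33049/5 = 0.86610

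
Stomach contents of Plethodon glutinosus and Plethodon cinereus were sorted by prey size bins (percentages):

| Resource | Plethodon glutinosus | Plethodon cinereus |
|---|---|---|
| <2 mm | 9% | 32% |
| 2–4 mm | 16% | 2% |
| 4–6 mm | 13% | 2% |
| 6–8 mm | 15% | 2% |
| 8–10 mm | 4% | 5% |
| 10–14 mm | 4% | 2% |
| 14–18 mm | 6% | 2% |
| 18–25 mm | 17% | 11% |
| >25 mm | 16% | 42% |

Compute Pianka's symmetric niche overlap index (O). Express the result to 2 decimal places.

0.64

Convert percentages to proportions (divide by 100).
Σ p₁ᵢp₂ᵢ = 0.0288 + 0.0032 + 0.0026 + 0.0030 + 0.0020 + 0.0008 + 0.0012 + 0.0187 + 0.0672 = 0.1275
Σp_1ᵢ² = 0.09² + 0.16² + 0.13² + 0.15² + 0.04² + 0.04² + 0.06² + 0.17² + 0.16² = 0.0081 + 0.0256 + 0.0169 + 0.0225 + 0.0016 + 0.0016 + 0.0036 + 0.0289 + 0.0256 = 0.1344
Σp_2ᵢ² = 0.32² + 0.02² + 0.02² + 0.02² + 0.05² + 0.02² + 0.02² + 0.11² + 0.42² = 0.1024 + 0.0004 + 0.0004 + 0.0004 + 0.0025 + 0.0004 + 0.0004 + 0.0121 + 0.1764 = 0.2954
O = 0.1275 / √(0.1344 × 0.2954) = 0.1275 / 0.19925 = 0.6399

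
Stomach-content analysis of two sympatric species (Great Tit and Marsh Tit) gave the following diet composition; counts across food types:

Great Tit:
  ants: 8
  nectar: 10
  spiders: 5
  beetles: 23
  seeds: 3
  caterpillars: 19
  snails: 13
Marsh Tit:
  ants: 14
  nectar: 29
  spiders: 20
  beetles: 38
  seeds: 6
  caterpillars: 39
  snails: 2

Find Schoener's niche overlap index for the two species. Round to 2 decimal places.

Proportions for Great Tit (n=81): 8/81=0.0988, 10/81=0.1235, 5/81=0.0617, 23/81=0.2840, 3/81=0.0370, 19/81=0.2346, 13/81=0.1605
Proportions for Marsh Tit (n=148): 14/148=0.0946, 29/148=0.1959, 20/148=0.1351, 38/148=0.2568, 6/148=0.0405, 39/148=0.2635, 2/148=0.0135
Σ|p₁ᵢ − p₂ᵢ| = 0.0042 + 0.0724 + 0.0734 + 0.0272 + 0.0035 + 0.0289 + 0.1470 = 0.3566
D = 1 − ½ × 0.3566 = 1 − 0.17830 = 0.82170

0.82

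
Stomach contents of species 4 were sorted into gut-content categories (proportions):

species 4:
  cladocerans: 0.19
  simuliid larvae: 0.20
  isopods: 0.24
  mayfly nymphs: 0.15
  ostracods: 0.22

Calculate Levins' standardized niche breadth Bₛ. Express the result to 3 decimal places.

0.972

Σpᵢ² = 0.19² + 0.20² + 0.24² + 0.15² + 0.22² = 0.0361 + 0.0400 + 0.0576 + 0.0225 + 0.0484 = 0.2046
B = 1 / 0.2046 = 4.88759
Bₛ = (B − 1)/(n − 1) = (4.88759 − 1)/(5 − 1) = 3.88759/4 = 0.97190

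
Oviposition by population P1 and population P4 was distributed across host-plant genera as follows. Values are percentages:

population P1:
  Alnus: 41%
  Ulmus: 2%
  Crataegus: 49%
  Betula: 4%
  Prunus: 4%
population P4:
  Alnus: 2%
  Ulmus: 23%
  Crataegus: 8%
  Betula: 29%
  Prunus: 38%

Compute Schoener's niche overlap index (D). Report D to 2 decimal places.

Convert percentages to proportions (divide by 100).
Σ|p₁ᵢ − p₂ᵢ| = 0.39 + 0.21 + 0.41 + 0.25 + 0.34 = 1.60
D = 1 − ½ × 1.60 = 1 − 0.800 = 0.2000

0.20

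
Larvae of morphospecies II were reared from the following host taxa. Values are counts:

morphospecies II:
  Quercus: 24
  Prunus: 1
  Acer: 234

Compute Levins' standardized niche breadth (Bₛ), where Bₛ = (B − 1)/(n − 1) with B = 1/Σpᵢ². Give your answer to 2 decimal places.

0.11

Proportions for morphospecies II (n=259): 24/259=0.0927, 1/259=0.0039, 234/259=0.9035
Σpᵢ² = 0.0927² + 0.0039² + 0.9035² = 0.008593 + 0.000015 + 0.816312 = 0.824920
B = 1 / 0.824920 = 1.2122
Bₛ = (B − 1)/(n − 1) = (1.2122 − 1)/(3 − 1) = 0.2122/2 = 0.1061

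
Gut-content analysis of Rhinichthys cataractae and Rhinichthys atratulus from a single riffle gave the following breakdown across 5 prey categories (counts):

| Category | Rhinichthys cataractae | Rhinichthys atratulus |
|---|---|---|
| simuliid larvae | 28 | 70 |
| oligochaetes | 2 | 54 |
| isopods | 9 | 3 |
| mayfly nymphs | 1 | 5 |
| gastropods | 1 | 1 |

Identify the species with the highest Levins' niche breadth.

Proportions for Rhinichthys cataractae (n=41): 28/41=0.6829, 2/41=0.0488, 9/41=0.2195, 1/41=0.0244, 1/41=0.0244
Proportions for Rhinichthys atratulus (n=133): 70/133=0.5263, 54/133=0.4060, 3/133=0.0226, 5/133=0.0376, 1/133=0.0075
Σp_cataᵢ² = 0.6829² + 0.0488² + 0.2195² + 0.0244² + 0.0244² = 0.466352 + 0.002381 + 0.048180 + 0.000595 + 0.000595 = 0.518103
B_cata = 1 / 0.518103 = 1.9301
Σp_atraᵢ² = 0.5263² + 0.4060² + 0.0226² + 0.0376² + 0.0075² = 0.276992 + 0.164836 + 0.000511 + 0.001414 + 0.000056 = 0.443809
B_atra = 1 / 0.443809 = 2.2532
Highest B → broadest niche (most generalist): Rhinichthys atratulus (B = 2.25).

Rhinichthys atratulus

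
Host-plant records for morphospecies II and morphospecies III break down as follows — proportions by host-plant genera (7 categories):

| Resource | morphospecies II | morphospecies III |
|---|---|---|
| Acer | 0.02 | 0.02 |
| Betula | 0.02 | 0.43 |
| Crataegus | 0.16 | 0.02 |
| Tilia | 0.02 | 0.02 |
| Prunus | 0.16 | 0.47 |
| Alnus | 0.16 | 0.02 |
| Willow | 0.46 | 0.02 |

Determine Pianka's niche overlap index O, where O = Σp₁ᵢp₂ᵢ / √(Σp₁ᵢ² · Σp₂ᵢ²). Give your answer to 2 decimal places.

0.29

Σ p₁ᵢp₂ᵢ = 0.0004 + 0.0086 + 0.0032 + 0.0004 + 0.0752 + 0.0032 + 0.0092 = 0.1002
Σp_1ᵢ² = 0.02² + 0.02² + 0.16² + 0.02² + 0.16² + 0.16² + 0.46² = 0.0004 + 0.0004 + 0.0256 + 0.0004 + 0.0256 + 0.0256 + 0.2116 = 0.2896
Σp_2ᵢ² = 0.02² + 0.43² + 0.02² + 0.02² + 0.47² + 0.02² + 0.02² = 0.0004 + 0.1849 + 0.0004 + 0.0004 + 0.2209 + 0.0004 + 0.0004 = 0.4078
O = 0.1002 / √(0.2896 × 0.4078) = 0.1002 / 0.34366 = 0.2916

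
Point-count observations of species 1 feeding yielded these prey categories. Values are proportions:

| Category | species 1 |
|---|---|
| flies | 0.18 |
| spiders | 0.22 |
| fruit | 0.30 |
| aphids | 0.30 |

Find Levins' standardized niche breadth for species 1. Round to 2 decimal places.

0.94

Σpᵢ² = 0.18² + 0.22² + 0.30² + 0.30² = 0.0324 + 0.0484 + 0.0900 + 0.0900 = 0.2608
B = 1 / 0.2608 = 3.8344
Bₛ = (B − 1)/(n − 1) = (3.8344 − 1)/(4 − 1) = 2.8344/3 = 0.9448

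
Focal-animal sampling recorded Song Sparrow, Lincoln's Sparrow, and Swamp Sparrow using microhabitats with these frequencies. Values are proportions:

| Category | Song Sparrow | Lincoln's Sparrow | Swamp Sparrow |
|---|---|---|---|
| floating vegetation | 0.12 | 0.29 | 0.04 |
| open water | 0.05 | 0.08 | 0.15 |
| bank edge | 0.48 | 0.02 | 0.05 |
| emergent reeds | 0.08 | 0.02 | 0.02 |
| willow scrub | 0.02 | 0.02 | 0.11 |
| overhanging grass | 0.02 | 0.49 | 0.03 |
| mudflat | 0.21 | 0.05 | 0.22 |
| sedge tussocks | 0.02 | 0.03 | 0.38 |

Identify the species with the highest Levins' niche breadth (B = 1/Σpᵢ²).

Σp_Songᵢ² = 0.12² + 0.05² + 0.48² + 0.08² + 0.02² + 0.02² + 0.21² + 0.02² = 0.0144 + 0.0025 + 0.2304 + 0.0064 + 0.0004 + 0.0004 + 0.0441 + 0.0004 = 0.2990
B_Song = 1 / 0.2990 = 3.3445
Σp_Lincᵢ² = 0.29² + 0.08² + 0.02² + 0.02² + 0.02² + 0.49² + 0.05² + 0.03² = 0.0841 + 0.0064 + 0.0004 + 0.0004 + 0.0004 + 0.2401 + 0.0025 + 0.0009 = 0.3352
B_Linc = 1 / 0.3352 = 2.9833
Σp_Swamᵢ² = 0.04² + 0.15² + 0.05² + 0.02² + 0.11² + 0.03² + 0.22² + 0.38² = 0.0016 + 0.0225 + 0.0025 + 0.0004 + 0.0121 + 0.0009 + 0.0484 + 0.1444 = 0.2328
B_Swam = 1 / 0.2328 = 4.2955
Highest B → broadest niche (most generalist): Swamp Sparrow (B = 4.30).

Swamp Sparrow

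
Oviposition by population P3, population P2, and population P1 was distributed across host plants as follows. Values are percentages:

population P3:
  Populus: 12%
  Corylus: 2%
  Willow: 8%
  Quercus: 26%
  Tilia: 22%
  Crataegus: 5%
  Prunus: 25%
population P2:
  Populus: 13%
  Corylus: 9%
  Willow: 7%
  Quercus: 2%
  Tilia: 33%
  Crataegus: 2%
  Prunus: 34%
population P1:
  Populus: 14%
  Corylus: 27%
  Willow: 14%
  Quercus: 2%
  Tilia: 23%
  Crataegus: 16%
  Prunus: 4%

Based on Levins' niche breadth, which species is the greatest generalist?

population P1

Convert percentages to proportions (divide by 100).
Σp_P3ᵢ² = 0.12² + 0.02² + 0.08² + 0.26² + 0.22² + 0.05² + 0.25² = 0.0144 + 0.0004 + 0.0064 + 0.0676 + 0.0484 + 0.0025 + 0.0625 = 0.2022
B_P3 = 1 / 0.2022 = 4.9456
Σp_P2ᵢ² = 0.13² + 0.09² + 0.07² + 0.02² + 0.33² + 0.02² + 0.34² = 0.0169 + 0.0081 + 0.0049 + 0.0004 + 0.1089 + 0.0004 + 0.1156 = 0.2552
B_P2 = 1 / 0.2552 = 3.9185
Σp_P1ᵢ² = 0.14² + 0.27² + 0.14² + 0.02² + 0.23² + 0.16² + 0.04² = 0.0196 + 0.0729 + 0.0196 + 0.0004 + 0.0529 + 0.0256 + 0.0016 = 0.1926
B_P1 = 1 / 0.1926 = 5.1921
Highest B → broadest niche (most generalist): population P1 (B = 5.19).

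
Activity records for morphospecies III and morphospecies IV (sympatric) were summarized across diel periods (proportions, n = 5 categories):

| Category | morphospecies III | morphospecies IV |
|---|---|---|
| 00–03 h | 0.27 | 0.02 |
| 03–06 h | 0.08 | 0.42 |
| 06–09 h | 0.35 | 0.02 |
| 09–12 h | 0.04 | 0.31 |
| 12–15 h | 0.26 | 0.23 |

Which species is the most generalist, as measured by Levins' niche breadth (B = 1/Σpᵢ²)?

morphospecies III

Σp_IIIᵢ² = 0.27² + 0.08² + 0.35² + 0.04² + 0.26² = 0.0729 + 0.0064 + 0.1225 + 0.0016 + 0.0676 = 0.2710
B_III = 1 / 0.2710 = 3.6900
Σp_IVᵢ² = 0.02² + 0.42² + 0.02² + 0.31² + 0.23² = 0.0004 + 0.1764 + 0.0004 + 0.0961 + 0.0529 = 0.3262
B_IV = 1 / 0.3262 = 3.0656
Highest B → broadest niche (most generalist): morphospecies III (B = 3.69).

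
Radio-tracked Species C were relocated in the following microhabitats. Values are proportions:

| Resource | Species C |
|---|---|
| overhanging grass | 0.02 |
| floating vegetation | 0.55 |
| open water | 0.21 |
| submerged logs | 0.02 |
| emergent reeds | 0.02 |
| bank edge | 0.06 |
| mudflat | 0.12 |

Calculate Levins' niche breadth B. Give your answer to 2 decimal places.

Σpᵢ² = 0.02² + 0.55² + 0.21² + 0.02² + 0.02² + 0.06² + 0.12² = 0.0004 + 0.3025 + 0.0441 + 0.0004 + 0.0004 + 0.0036 + 0.0144 = 0.3658
B = 1 / 0.3658 = 2.7337

2.73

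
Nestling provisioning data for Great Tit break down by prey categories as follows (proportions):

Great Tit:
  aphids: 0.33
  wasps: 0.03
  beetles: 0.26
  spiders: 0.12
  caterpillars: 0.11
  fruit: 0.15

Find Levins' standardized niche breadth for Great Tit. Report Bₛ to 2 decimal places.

Σpᵢ² = 0.33² + 0.03² + 0.26² + 0.12² + 0.11² + 0.15² = 0.1089 + 0.0009 + 0.0676 + 0.0144 + 0.0121 + 0.0225 = 0.2264
B = 1 / 0.2264 = 4.4170
Bₛ = (B − 1)/(n − 1) = (4.4170 − 1)/(6 − 1) = 3.4170/5 = 0.6834

0.68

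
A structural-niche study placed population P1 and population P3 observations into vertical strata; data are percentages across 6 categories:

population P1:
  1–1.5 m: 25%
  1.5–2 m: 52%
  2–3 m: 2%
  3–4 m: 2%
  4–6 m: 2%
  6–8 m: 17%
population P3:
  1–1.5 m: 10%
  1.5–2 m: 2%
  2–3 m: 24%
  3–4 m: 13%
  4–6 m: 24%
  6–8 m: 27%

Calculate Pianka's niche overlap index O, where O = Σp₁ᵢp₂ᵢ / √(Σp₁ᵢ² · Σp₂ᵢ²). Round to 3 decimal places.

0.334

Convert percentages to proportions (divide by 100).
Σ p₁ᵢp₂ᵢ = 0.0250 + 0.0104 + 0.0048 + 0.0026 + 0.0048 + 0.0459 = 0.0935
Σp_1ᵢ² = 0.25² + 0.52² + 0.02² + 0.02² + 0.02² + 0.17² = 0.0625 + 0.2704 + 0.0004 + 0.0004 + 0.0004 + 0.0289 = 0.3630
Σp_2ᵢ² = 0.10² + 0.02² + 0.24² + 0.13² + 0.24² + 0.27² = 0.0100 + 0.0004 + 0.0576 + 0.0169 + 0.0576 + 0.0729 = 0.2154
O = 0.0935 / √(0.3630 × 0.2154) = 0.0935 / 0.279625 = 0.33438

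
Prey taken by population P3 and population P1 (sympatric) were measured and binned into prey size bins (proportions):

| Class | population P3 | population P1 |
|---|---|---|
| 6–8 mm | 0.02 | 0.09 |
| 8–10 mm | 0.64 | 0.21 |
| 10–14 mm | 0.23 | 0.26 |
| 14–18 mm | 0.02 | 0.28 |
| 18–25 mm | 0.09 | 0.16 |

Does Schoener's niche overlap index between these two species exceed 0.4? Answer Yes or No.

Yes

Σ|p₁ᵢ − p₂ᵢ| = 0.07 + 0.43 + 0.03 + 0.26 + 0.07 = 0.86
D = 1 − ½ × 0.86 = 1 − 0.430 = 0.5700
D = 0.5700 > 0.4 → Yes.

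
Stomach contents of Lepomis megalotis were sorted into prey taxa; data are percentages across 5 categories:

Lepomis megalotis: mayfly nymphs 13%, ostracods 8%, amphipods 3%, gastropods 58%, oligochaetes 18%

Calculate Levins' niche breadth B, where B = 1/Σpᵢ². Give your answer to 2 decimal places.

2.54

Convert percentages to proportions (divide by 100).
Σpᵢ² = 0.13² + 0.08² + 0.03² + 0.58² + 0.18² = 0.0169 + 0.0064 + 0.0009 + 0.3364 + 0.0324 = 0.3930
B = 1 / 0.3930 = 2.5445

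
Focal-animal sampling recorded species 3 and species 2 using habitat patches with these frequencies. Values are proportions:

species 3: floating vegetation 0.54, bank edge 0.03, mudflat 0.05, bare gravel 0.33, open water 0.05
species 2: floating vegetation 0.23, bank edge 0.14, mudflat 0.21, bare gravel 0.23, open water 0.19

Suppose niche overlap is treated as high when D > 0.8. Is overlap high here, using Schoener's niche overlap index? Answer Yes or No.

Σ|p₁ᵢ − p₂ᵢ| = 0.31 + 0.11 + 0.16 + 0.10 + 0.14 = 0.82
D = 1 − ½ × 0.82 = 1 − 0.410 = 0.5900
D = 0.5900 < 0.8 → No.

No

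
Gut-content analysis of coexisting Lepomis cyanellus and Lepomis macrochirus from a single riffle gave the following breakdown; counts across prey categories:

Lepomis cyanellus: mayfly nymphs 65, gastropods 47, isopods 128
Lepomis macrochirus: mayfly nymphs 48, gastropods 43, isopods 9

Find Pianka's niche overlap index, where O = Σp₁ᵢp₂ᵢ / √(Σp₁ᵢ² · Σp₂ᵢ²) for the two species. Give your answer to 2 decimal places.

0.64

Proportions for Lepomis cyanellus (n=240): 65/240=0.2708, 47/240=0.1958, 128/240=0.5333
Proportions for Lepomis macrochirus (n=100): 48/100=0.4800, 43/100=0.4300, 9/100=0.0900
Σ p₁ᵢp₂ᵢ = 0.129984 + 0.084194 + 0.047997 = 0.262175
Σp_1ᵢ² = 0.2708² + 0.1958² + 0.5333² = 0.073333 + 0.038338 + 0.284409 = 0.396080
Σp_2ᵢ² = 0.4800² + 0.4300² + 0.0900² = 0.230400 + 0.184900 + 0.008100 = 0.423400
O = 0.262175 / √(0.396080 × 0.423400) = 0.262175 / 0.4095122 = 0.6402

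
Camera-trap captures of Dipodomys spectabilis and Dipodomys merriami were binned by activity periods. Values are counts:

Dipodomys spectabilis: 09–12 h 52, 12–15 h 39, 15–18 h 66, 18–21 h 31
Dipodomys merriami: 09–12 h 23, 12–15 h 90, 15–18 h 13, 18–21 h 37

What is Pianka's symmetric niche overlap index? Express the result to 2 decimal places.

0.68

Proportions for Dipodomys spectabilis (n=188): 52/188=0.2766, 39/188=0.2074, 66/188=0.3511, 31/188=0.1649
Proportions for Dipodomys merriami (n=163): 23/163=0.1411, 90/163=0.5521, 13/163=0.0798, 37/163=0.2270
Σ p₁ᵢp₂ᵢ = 0.039028 + 0.114506 + 0.028018 + 0.037432 = 0.218984
Σp_1ᵢ² = 0.2766² + 0.2074² + 0.3511² + 0.1649² = 0.076508 + 0.043015 + 0.123271 + 0.027192 = 0.269986
Σp_2ᵢ² = 0.1411² + 0.5521² + 0.0798² + 0.2270² = 0.019909 + 0.304814 + 0.006368 + 0.051529 = 0.382620
O = 0.218984 / √(0.269986 × 0.382620) = 0.218984 / 0.3214064 = 0.6813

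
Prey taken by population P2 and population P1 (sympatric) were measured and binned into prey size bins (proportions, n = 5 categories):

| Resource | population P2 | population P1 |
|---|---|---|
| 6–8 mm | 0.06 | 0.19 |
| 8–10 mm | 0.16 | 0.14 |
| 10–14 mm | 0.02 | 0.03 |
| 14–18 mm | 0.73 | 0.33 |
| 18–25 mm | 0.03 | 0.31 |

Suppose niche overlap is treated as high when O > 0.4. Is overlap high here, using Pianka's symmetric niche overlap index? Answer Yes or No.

Yes

Σ p₁ᵢp₂ᵢ = 0.0114 + 0.0224 + 0.0006 + 0.2409 + 0.0093 = 0.2846
Σp_1ᵢ² = 0.06² + 0.16² + 0.02² + 0.73² + 0.03² = 0.0036 + 0.0256 + 0.0004 + 0.5329 + 0.0009 = 0.5634
Σp_2ᵢ² = 0.19² + 0.14² + 0.03² + 0.33² + 0.31² = 0.0361 + 0.0196 + 0.0009 + 0.1089 + 0.0961 = 0.2616
O = 0.2846 / √(0.5634 × 0.2616) = 0.2846 / 0.38391 = 0.7413
O = 0.7413 > 0.4 → Yes.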